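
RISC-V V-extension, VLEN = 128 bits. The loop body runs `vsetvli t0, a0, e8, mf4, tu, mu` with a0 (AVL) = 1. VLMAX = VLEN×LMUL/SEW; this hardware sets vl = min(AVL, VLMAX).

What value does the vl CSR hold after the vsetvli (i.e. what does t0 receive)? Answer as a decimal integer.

VLMAX = VLEN×LMUL/SEW = 128×1/4/8 = 4
vl ← min(1, 4) = 1

vl = 1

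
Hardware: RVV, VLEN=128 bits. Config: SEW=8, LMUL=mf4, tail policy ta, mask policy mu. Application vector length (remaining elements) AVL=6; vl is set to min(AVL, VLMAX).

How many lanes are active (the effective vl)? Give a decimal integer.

VLMAX = VLEN×LMUL/SEW = 128×1/4/8 = 4
vl = min(AVL, VLMAX) = min(6, 4) = 4

vl = 4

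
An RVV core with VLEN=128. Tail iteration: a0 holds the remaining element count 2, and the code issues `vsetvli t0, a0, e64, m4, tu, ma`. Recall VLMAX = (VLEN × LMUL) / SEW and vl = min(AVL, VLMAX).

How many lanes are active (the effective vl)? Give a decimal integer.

VLMAX = (128 × 4) / 64 = 8 lanes
vl = min(AVL, VLMAX) = min(2, 8) = 2

vl = 2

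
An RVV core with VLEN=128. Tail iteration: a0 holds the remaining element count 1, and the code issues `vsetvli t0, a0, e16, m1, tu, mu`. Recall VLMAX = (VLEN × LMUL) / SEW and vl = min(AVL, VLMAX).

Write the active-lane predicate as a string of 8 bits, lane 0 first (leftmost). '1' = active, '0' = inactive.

lanes per group: 128·1/16 = 8
vl = min(AVL, VLMAX) = min(1, 8) = 1
bits (lane 0 leftmost): 10000000

predicate = 10000000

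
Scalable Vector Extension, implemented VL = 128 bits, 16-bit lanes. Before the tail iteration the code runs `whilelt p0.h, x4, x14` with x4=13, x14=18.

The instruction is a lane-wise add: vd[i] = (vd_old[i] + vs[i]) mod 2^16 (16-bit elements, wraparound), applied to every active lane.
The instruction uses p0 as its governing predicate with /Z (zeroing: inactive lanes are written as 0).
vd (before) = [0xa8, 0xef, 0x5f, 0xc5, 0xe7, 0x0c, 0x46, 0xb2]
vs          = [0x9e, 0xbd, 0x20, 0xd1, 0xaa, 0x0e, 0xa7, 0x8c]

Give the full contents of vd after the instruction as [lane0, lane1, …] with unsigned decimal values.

lane count: 128 div 16 = 8
whilelt: lane j active iff 13+j < 18 → j < 5 → 5 active
[0] add(0xa8,0x9e) = 0x146
[1] add(0xef,0xbd) = 0x1ac
[2] add(0x5f,0x20) = 0x7f
[3] add(0xc5,0xd1) = 0x196
[4] add(0xe7,0xaa) = 0x191
[5] tail/zero = 0x00
[6] tail/zero = 0x00
[7] tail/zero = 0x00

vd = [326, 428, 127, 406, 401, 0, 0, 0]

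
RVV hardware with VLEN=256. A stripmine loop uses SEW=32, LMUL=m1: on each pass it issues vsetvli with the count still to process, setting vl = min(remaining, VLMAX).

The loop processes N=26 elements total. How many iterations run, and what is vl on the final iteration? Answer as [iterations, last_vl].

[iterations, last_vl] = [4, 2]

VLMAX = VLEN×LMUL/SEW = 256×1/32 = 8
iterations = ceil(26/8) = 4; final-pass vl = 2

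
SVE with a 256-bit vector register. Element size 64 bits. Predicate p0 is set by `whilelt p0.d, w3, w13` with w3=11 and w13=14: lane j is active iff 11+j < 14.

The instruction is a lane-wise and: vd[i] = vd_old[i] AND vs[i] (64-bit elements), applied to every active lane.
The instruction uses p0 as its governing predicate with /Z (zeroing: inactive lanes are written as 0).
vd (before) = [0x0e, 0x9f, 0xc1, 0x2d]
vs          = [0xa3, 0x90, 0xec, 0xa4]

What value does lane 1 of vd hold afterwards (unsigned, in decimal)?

vd[1] = 144

register lanes = 256/64 = 4
p0[j] = (11+j < 14); true for j=0..2 → 3 lanes set
vd[0] and(0x0e,0xa3) -> 0x02
vd[1] and(0x9f,0x90) -> 0x90
vd[2] and(0xc1,0xec) -> 0xc0
vd[3] tail/zero -> 0x00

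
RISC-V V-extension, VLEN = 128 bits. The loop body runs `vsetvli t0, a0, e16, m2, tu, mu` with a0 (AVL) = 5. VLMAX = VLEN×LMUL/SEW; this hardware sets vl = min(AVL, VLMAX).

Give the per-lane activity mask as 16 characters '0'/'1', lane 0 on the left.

VLMAX = (128 × 2) / 16 = 16 lanes
vl ← min(5, 16) = 5
bits (lane 0 leftmost): 1111100000000000

predicate = 1111100000000000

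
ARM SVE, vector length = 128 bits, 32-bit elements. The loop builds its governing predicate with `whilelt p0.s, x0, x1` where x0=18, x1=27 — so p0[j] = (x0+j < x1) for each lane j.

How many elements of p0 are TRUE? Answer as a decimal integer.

128-bit reg / 32-bit elem → 4 lanes
whilelt: lane j active iff 18+j < 27 → j < 9 → 4 active

vl = 4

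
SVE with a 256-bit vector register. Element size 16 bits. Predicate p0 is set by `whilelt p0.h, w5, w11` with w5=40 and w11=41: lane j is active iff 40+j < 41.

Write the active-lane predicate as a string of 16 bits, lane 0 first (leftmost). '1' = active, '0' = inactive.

predicate = 1000000000000000

register lanes = 256/16 = 16
whilelt: lane j active iff 40+j < 41 → j < 1 → 1 active
bits (lane 0 leftmost): 1000000000000000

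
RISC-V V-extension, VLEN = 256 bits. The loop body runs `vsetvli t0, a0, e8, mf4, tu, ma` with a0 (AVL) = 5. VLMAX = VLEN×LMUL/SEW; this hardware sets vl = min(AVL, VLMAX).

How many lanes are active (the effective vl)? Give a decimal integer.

VLMAX = VLEN×LMUL/SEW = 256×1/4/8 = 8
vl = min(AVL, VLMAX) = min(5, 8) = 5

vl = 5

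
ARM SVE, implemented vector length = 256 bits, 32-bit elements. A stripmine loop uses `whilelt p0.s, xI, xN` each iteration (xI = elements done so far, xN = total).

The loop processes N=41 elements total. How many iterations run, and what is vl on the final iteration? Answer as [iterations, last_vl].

register lanes = 256/32 = 8
N=41: ⌈41/8⌉ = 6 iters; last vl = 41 − 5×8 = 1

[iterations, last_vl] = [6, 1]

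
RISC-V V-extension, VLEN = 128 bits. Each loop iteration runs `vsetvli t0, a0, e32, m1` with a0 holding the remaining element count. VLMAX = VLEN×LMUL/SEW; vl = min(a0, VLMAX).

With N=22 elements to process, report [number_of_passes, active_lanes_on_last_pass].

[iterations, last_vl] = [6, 2]

lanes per group: 128·1/32 = 4
iterations = ceil(22/4) = 6; final-pass vl = 2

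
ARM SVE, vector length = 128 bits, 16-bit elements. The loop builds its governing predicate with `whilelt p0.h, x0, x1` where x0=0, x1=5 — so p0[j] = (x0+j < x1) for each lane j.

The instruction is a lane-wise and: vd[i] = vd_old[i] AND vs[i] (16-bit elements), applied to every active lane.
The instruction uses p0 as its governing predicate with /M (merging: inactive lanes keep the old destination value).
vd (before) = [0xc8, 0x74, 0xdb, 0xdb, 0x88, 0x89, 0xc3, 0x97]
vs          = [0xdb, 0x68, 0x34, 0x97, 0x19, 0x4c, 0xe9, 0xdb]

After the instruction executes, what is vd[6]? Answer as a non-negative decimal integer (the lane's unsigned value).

vd[6] = 195

128-bit reg / 16-bit elem → 8 lanes
active while 0+j < 5, i.e. j ∈ [0,5) capped at 8 ⇒ 5
vd[0] and(0xc8,0xdb) -> 0xc8
vd[1] and(0x74,0x68) -> 0x60
vd[2] and(0xdb,0x34) -> 0x10
vd[3] and(0xdb,0x97) -> 0x93
vd[4] and(0x88,0x19) -> 0x08
vd[5] tail/keep -> 0x89
vd[6] tail/keep -> 0xc3
vd[7] tail/keep -> 0x97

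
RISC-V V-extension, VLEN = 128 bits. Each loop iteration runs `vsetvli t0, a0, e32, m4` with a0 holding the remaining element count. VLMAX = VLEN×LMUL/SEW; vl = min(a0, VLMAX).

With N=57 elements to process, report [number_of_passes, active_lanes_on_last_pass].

VLMAX = (128 × 4) / 32 = 16 lanes
N=57: ⌈57/16⌉ = 4 iters; last vl = 57 − 3×16 = 9

[iterations, last_vl] = [4, 9]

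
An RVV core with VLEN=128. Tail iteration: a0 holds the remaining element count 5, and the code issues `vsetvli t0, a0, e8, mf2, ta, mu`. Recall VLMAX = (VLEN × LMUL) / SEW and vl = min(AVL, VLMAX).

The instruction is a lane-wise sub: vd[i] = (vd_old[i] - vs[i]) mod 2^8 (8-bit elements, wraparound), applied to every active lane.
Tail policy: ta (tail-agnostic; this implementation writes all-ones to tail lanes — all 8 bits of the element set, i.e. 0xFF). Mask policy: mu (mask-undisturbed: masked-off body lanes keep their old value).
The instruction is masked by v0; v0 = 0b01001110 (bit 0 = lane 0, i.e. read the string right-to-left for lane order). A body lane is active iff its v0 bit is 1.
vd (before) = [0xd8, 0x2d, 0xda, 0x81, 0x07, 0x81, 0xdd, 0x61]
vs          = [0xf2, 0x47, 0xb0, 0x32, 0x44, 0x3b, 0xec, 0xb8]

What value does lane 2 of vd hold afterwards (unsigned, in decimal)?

lanes per group: 128·1/2/8 = 8
AVL=5 ≤ VLMAX=8, so vl = 5
  i=0: mask-off/keep → 216
  i=1: sub(0x2d,0x47) → 230
  i=2: sub(0xda,0xb0) → 42
  i=3: sub(0x81,0x32) → 79
  i=4: mask-off/keep → 7
  i=5: tail/ones → 255
  i=6: tail/ones → 255
  i=7: tail/ones → 255

vd[2] = 42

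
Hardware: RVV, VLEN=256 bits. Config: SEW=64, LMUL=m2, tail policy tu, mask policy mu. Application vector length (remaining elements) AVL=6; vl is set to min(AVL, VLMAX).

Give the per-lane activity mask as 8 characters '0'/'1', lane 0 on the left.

VLMAX = (256 × 2) / 64 = 8 lanes
vl ← min(6, 8) = 6
bits (lane 0 leftmost): 11111100

predicate = 11111100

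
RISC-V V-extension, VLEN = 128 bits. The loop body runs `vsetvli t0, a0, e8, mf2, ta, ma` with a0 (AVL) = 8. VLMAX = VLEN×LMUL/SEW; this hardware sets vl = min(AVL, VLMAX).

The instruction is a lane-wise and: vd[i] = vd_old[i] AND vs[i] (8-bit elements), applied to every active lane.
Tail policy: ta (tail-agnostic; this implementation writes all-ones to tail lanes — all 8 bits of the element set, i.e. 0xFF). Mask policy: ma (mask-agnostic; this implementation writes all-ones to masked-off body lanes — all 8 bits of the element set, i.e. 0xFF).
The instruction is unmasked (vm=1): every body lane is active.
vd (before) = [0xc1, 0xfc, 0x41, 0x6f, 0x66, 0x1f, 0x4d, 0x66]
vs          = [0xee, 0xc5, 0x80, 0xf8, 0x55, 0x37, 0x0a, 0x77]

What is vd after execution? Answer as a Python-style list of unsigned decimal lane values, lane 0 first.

vd = [192, 196, 0, 104, 68, 23, 8, 102]

VLMAX = VLEN×LMUL/SEW = 128×1/2/8 = 8
vl = min(AVL, VLMAX) = min(8, 8) = 8
lane  0: and(0xc1,0xee) ⇒ 0xc0
lane  1: and(0xfc,0xc5) ⇒ 0xc4
lane  2: and(0x41,0x80) ⇒ 0x00
lane  3: and(0x6f,0xf8) ⇒ 0x68
lane  4: and(0x66,0x55) ⇒ 0x44
lane  5: and(0x1f,0x37) ⇒ 0x17
lane  6: and(0x4d,0x0a) ⇒ 0x08
lane  7: and(0x66,0x77) ⇒ 0x66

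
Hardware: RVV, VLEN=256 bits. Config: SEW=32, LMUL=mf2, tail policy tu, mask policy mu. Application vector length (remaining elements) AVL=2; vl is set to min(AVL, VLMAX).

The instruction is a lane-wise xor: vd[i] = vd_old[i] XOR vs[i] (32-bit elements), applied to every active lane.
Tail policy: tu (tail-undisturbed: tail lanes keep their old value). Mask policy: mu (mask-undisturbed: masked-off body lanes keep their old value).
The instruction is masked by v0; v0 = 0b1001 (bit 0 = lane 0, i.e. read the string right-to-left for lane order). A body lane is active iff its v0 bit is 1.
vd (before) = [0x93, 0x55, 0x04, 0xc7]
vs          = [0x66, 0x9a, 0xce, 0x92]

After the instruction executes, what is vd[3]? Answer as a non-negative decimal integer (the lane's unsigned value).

vd[3] = 199

lanes per group: 256·1/2/32 = 4
vl ← min(2, 4) = 2
  i=0: xor(0x93,0x66) → 245
  i=1: mask-off/keep → 85
  i=2: tail/keep → 4
  i=3: tail/keep → 199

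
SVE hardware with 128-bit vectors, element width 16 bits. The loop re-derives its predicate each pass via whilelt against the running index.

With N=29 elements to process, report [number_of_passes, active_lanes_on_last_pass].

128-bit reg / 16-bit elem → 8 lanes
iterations = ceil(29/8) = 4; final-pass vl = 5

[iterations, last_vl] = [4, 5]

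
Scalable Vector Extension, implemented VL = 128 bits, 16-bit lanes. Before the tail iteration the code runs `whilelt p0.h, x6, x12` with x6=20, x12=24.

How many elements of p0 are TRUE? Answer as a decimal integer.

vl = 4

lane count: 128 div 16 = 8
active while 20+j < 24, i.e. j ∈ [0,4) capped at 8 ⇒ 4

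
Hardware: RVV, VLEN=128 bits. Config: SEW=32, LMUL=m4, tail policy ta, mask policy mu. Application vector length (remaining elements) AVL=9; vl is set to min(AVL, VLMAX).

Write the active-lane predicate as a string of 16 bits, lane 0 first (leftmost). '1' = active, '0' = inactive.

VLMAX = (128 × 4) / 32 = 16 lanes
AVL=9 ≤ VLMAX=16, so vl = 9
bits (lane 0 leftmost): 1111111110000000

predicate = 1111111110000000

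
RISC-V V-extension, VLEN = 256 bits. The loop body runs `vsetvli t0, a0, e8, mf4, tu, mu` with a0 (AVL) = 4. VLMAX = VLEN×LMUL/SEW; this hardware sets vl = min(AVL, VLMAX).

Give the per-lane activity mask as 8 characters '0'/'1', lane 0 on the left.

lanes per group: 256·1/4/8 = 8
AVL=4 ≤ VLMAX=8, so vl = 4
bits (lane 0 leftmost): 11110000

predicate = 11110000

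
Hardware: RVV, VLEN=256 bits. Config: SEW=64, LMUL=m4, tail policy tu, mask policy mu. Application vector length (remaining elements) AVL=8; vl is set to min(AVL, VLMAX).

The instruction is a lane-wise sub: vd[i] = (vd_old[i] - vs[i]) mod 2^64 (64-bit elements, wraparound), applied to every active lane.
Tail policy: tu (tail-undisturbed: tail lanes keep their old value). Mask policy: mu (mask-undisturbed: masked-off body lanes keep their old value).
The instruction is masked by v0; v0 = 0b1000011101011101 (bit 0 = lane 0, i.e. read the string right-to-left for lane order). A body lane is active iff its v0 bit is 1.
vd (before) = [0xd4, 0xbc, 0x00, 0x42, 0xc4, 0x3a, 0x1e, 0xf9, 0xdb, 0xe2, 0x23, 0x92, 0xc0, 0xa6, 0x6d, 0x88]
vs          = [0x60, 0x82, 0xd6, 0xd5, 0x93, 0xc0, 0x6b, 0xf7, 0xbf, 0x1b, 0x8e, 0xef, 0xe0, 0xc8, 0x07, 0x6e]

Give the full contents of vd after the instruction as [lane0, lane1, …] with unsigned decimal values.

vd = [116, 188, 18446744073709551402, 18446744073709551469, 49, 58, 18446744073709551539, 249, 219, 226, 35, 146, 192, 166, 109, 136]

VLMAX = (256 × 4) / 64 = 16 lanes
AVL=8 ≤ VLMAX=16, so vl = 8
lane  0: sub(0xd4,0x60) ⇒ 0x74
lane  1: mask-off/keep ⇒ 0xbc
lane  2: sub(0x00,0xd6) ⇒ 0xffffffffffffff2a
lane  3: sub(0x42,0xd5) ⇒ 0xffffffffffffff6d
lane  4: sub(0xc4,0x93) ⇒ 0x31
lane  5: mask-off/keep ⇒ 0x3a
lane  6: sub(0x1e,0x6b) ⇒ 0xffffffffffffffb3
lane  7: mask-off/keep ⇒ 0xf9
lane  8: tail/keep ⇒ 0xdb
lane  9: tail/keep ⇒ 0xe2
lane 10: tail/keep ⇒ 0x23
lane 11: tail/keep ⇒ 0x92
lane 12: tail/keep ⇒ 0xc0
lane 13: tail/keep ⇒ 0xa6
lane 14: tail/keep ⇒ 0x6d
lane 15: tail/keep ⇒ 0x88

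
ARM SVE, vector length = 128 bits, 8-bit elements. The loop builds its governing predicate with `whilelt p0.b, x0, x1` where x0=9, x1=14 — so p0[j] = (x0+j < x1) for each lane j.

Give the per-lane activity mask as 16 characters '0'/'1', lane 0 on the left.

128-bit reg / 8-bit elem → 16 lanes
p0[j] = (9+j < 14); true for j=0..4 → 5 lanes set
bits (lane 0 leftmost): 1111100000000000

predicate = 1111100000000000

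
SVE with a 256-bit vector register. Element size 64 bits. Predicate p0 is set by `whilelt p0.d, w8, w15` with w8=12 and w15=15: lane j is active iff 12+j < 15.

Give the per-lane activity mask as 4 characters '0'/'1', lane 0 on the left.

lane count: 256 div 64 = 4
active while 12+j < 15, i.e. j ∈ [0,3) capped at 4 ⇒ 3
bits (lane 0 leftmost): 1110

predicate = 1110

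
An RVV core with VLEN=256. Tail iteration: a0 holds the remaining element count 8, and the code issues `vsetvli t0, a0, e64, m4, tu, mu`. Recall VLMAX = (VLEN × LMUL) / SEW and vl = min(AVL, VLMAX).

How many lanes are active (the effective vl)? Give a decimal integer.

vl = 8

lanes per group: 256·4/64 = 16
vl = min(AVL, VLMAX) = min(8, 16) = 8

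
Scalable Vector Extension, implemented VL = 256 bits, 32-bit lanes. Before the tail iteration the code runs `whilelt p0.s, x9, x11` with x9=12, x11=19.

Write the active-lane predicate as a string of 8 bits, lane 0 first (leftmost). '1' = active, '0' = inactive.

register lanes = 256/32 = 8
active while 12+j < 19, i.e. j ∈ [0,7) capped at 8 ⇒ 7
bits (lane 0 leftmost): 11111110

predicate = 11111110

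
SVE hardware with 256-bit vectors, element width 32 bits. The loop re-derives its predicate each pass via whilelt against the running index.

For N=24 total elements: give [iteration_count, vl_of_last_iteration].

[iterations, last_vl] = [3, 8]

lane count: 256 div 32 = 8
N=24: ⌈24/8⌉ = 3 iters; last vl = 24 − 2×8 = 8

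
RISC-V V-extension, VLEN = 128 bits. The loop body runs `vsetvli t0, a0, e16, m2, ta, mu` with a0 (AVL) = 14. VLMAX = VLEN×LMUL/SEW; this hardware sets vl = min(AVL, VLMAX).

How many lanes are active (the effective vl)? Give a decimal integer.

VLMAX = VLEN×LMUL/SEW = 128×2/16 = 16
vl = min(AVL, VLMAX) = min(14, 16) = 14

vl = 14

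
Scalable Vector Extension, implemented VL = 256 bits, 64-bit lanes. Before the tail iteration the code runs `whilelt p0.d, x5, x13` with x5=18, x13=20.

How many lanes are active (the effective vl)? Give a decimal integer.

lane count: 256 div 64 = 4
whilelt: lane j active iff 18+j < 20 → j < 2 → 2 active

vl = 2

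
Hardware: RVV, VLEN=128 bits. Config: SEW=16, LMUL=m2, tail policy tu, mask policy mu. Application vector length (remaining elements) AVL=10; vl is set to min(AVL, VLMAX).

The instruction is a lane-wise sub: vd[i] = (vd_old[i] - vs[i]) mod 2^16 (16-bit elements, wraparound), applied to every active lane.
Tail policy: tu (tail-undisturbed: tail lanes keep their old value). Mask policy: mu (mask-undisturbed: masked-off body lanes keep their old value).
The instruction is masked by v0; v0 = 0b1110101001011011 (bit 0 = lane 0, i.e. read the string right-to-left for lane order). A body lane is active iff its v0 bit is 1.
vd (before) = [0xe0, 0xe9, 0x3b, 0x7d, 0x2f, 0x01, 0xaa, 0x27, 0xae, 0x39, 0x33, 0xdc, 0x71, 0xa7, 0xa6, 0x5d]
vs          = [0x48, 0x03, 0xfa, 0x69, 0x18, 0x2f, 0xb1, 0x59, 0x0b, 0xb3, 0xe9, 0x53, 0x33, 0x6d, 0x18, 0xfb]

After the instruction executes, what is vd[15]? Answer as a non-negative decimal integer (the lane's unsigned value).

vd[15] = 93

VLMAX = (128 × 2) / 16 = 16 lanes
vl ← min(10, 16) = 10
vd[0] sub(0xe0,0x48) -> 0x98
vd[1] sub(0xe9,0x03) -> 0xe6
vd[2] mask-off/keep -> 0x3b
vd[3] sub(0x7d,0x69) -> 0x14
vd[4] sub(0x2f,0x18) -> 0x17
vd[5] mask-off/keep -> 0x01
vd[6] sub(0xaa,0xb1) -> 0xfff9
vd[7] mask-off/keep -> 0x27
vd[8] mask-off/keep -> 0xae
vd[9] sub(0x39,0xb3) -> 0xff86
vd[10] tail/keep -> 0x33
vd[11] tail/keep -> 0xdc
vd[12] tail/keep -> 0x71
vd[13] tail/keep -> 0xa7
vd[14] tail/keep -> 0xa6
vd[15] tail/keep -> 0x5d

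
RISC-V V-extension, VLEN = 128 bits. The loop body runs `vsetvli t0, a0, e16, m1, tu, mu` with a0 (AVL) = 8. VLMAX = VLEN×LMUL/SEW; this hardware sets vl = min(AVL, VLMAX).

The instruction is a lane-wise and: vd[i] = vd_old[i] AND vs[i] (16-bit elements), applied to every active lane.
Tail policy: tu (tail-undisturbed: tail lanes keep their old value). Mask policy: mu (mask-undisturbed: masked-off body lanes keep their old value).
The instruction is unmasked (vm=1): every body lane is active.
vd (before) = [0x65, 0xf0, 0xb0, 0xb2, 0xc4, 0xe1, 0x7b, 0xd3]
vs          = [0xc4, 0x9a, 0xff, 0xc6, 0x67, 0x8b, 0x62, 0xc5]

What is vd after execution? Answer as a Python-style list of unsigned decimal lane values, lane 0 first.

vd = [68, 144, 176, 130, 68, 129, 98, 193]

VLMAX = (128 × 1) / 16 = 8 lanes
vl ← min(8, 8) = 8
lane  0: and(0x65,0xc4) ⇒ 0x44
lane  1: and(0xf0,0x9a) ⇒ 0x90
lane  2: and(0xb0,0xff) ⇒ 0xb0
lane  3: and(0xb2,0xc6) ⇒ 0x82
lane  4: and(0xc4,0x67) ⇒ 0x44
lane  5: and(0xe1,0x8b) ⇒ 0x81
lane  6: and(0x7b,0x62) ⇒ 0x62
lane  7: and(0xd3,0xc5) ⇒ 0xc1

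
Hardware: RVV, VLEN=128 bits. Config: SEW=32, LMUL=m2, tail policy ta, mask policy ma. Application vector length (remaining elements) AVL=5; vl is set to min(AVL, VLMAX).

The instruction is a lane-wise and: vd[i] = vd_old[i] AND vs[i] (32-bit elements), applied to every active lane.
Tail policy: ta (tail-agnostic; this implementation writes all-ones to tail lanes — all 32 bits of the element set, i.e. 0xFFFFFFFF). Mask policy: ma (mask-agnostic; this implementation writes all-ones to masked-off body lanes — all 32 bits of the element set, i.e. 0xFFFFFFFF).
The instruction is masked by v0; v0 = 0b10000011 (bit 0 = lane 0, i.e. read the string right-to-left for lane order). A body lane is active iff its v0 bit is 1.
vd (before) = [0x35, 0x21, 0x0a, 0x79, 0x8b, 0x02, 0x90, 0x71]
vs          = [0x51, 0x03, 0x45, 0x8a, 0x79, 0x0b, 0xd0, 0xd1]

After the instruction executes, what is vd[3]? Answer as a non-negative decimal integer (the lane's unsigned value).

vd[3] = 4294967295

VLMAX = (128 × 2) / 32 = 8 lanes
AVL=5 ≤ VLMAX=8, so vl = 5
vd[0] and(0x35,0x51) -> 0x11
vd[1] and(0x21,0x03) -> 0x01
vd[2] mask-off/ones -> 0xffffffff
vd[3] mask-off/ones -> 0xffffffff
vd[4] mask-off/ones -> 0xffffffff
vd[5] tail/ones -> 0xffffffff
vd[6] tail/ones -> 0xffffffff
vd[7] tail/ones -> 0xffffffff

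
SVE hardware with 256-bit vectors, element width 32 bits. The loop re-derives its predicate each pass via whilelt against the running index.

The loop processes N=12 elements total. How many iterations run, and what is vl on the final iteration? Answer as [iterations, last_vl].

[iterations, last_vl] = [2, 4]

register lanes = 256/32 = 8
12 elements at 8/iter → 2 passes, remainder 4 on the last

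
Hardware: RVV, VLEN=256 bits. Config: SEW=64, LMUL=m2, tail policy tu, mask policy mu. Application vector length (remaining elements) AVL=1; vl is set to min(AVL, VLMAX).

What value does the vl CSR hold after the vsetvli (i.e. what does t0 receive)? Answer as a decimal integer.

vl = 1

VLMAX = VLEN×LMUL/SEW = 256×2/64 = 8
vl = min(AVL, VLMAX) = min(1, 8) = 1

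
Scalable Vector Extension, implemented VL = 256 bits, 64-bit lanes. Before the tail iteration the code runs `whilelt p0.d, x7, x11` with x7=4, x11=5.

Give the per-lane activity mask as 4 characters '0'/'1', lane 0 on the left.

predicate = 1000

256-bit reg / 64-bit elem → 4 lanes
active while 4+j < 5, i.e. j ∈ [0,1) capped at 4 ⇒ 1
bits (lane 0 leftmost): 1000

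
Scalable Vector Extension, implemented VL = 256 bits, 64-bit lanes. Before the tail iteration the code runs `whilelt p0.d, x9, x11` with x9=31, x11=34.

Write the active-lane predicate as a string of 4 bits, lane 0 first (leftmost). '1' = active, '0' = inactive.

predicate = 1110

lane count: 256 div 64 = 4
whilelt: lane j active iff 31+j < 34 → j < 3 → 3 active
bits (lane 0 leftmost): 1110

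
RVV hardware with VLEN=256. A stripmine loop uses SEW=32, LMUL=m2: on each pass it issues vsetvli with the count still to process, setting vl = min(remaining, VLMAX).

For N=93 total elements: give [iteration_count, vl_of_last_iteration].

VLMAX = VLEN×LMUL/SEW = 256×2/32 = 16
N=93: ⌈93/16⌉ = 6 iters; last vl = 93 − 5×16 = 13

[iterations, last_vl] = [6, 13]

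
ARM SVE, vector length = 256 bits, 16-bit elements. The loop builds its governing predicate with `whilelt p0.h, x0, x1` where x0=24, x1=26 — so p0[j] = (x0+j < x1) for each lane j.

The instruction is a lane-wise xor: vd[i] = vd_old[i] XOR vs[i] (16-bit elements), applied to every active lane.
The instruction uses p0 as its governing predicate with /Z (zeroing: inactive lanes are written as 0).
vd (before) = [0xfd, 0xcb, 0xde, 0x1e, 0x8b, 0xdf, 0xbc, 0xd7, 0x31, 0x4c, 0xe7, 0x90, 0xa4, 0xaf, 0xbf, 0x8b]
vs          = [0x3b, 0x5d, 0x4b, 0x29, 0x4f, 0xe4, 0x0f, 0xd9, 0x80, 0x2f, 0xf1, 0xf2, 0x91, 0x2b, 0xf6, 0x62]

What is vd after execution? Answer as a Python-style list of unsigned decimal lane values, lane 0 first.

vd = [198, 150, 0, 0, 0, 0, 0, 0, 0, 0, 0, 0, 0, 0, 0, 0]

256-bit reg / 16-bit elem → 16 lanes
active while 24+j < 26, i.e. j ∈ [0,2) capped at 16 ⇒ 2
lane  0: xor(0xfd,0x3b) ⇒ 0xc6
lane  1: xor(0xcb,0x5d) ⇒ 0x96
lane  2: tail/zero ⇒ 0x00
lane  3: tail/zero ⇒ 0x00
lane  4: tail/zero ⇒ 0x00
lane  5: tail/zero ⇒ 0x00
lane  6: tail/zero ⇒ 0x00
lane  7: tail/zero ⇒ 0x00
lane  8: tail/zero ⇒ 0x00
lane  9: tail/zero ⇒ 0x00
lane 10: tail/zero ⇒ 0x00
lane 11: tail/zero ⇒ 0x00
lane 12: tail/zero ⇒ 0x00
lane 13: tail/zero ⇒ 0x00
lane 14: tail/zero ⇒ 0x00
lane 15: tail/zero ⇒ 0x00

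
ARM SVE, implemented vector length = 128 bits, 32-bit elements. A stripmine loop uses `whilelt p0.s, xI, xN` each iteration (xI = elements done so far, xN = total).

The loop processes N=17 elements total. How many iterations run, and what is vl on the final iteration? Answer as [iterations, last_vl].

[iterations, last_vl] = [5, 1]

lane count: 128 div 32 = 4
iterations = ceil(17/4) = 5; final-pass vl = 1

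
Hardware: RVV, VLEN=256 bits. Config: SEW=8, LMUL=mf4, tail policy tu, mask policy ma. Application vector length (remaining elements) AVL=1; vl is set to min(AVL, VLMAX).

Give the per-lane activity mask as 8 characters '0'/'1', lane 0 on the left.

predicate = 10000000

VLMAX = VLEN×LMUL/SEW = 256×1/4/8 = 8
vl = min(AVL, VLMAX) = min(1, 8) = 1
bits (lane 0 leftmost): 10000000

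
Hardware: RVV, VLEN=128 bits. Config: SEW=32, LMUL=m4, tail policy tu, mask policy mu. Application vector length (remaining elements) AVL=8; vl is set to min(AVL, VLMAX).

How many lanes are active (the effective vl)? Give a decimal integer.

lanes per group: 128·4/32 = 16
AVL=8 ≤ VLMAX=16, so vl = 8

vl = 8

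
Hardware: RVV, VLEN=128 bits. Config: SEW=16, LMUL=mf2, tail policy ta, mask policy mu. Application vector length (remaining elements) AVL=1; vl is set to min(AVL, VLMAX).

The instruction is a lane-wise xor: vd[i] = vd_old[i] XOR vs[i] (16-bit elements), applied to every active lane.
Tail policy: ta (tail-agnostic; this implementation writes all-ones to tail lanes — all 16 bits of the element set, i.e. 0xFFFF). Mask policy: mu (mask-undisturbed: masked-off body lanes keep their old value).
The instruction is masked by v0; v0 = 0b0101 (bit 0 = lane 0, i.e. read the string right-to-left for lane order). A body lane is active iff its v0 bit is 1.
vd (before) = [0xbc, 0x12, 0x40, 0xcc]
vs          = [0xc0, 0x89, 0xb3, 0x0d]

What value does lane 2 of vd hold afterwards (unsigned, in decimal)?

vd[2] = 65535

VLMAX = VLEN×LMUL/SEW = 128×1/2/16 = 4
vl = min(AVL, VLMAX) = min(1, 4) = 1
  i=0: xor(0xbc,0xc0) → 124
  i=1: tail/ones → 65535
  i=2: tail/ones → 65535
  i=3: tail/ones → 65535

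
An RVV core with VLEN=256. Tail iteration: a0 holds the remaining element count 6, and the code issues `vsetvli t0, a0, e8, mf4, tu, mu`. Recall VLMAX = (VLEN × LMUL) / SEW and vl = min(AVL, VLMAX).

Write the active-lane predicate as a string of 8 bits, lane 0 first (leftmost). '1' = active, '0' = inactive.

predicate = 11111100

VLMAX = VLEN×LMUL/SEW = 256×1/4/8 = 8
vl ← min(6, 8) = 6
bits (lane 0 leftmost): 11111100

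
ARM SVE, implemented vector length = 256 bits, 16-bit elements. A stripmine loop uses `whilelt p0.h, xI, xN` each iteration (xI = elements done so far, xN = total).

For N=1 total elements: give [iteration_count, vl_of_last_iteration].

[iterations, last_vl] = [1, 1]

256-bit reg / 16-bit elem → 16 lanes
N=1: ⌈1/16⌉ = 1 iters; last vl = 1 − 0×16 = 1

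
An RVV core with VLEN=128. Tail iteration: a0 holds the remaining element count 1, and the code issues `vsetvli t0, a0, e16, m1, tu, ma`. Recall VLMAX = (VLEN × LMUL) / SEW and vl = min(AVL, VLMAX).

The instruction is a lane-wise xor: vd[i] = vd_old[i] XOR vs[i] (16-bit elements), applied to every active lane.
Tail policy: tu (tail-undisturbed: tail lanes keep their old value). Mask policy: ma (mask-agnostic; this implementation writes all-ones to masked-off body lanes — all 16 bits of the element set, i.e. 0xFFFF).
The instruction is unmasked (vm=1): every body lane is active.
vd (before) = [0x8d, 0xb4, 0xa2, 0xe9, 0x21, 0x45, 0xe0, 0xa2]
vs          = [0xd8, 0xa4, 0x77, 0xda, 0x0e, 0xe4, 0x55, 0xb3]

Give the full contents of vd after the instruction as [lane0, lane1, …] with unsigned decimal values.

VLMAX = VLEN×LMUL/SEW = 128×1/16 = 8
vl ← min(1, 8) = 1
  i=0: xor(0x8d,0xd8) → 85
  i=1: tail/keep → 180
  i=2: tail/keep → 162
  i=3: tail/keep → 233
  i=4: tail/keep → 33
  i=5: tail/keep → 69
  i=6: tail/keep → 224
  i=7: tail/keep → 162

vd = [85, 180, 162, 233, 33, 69, 224, 162]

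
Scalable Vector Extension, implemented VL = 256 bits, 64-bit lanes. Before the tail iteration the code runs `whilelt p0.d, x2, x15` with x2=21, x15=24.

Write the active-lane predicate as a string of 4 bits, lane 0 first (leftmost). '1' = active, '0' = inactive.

predicate = 1110

register lanes = 256/64 = 4
p0[j] = (21+j < 24); true for j=0..2 → 3 lanes set
bits (lane 0 leftmost): 1110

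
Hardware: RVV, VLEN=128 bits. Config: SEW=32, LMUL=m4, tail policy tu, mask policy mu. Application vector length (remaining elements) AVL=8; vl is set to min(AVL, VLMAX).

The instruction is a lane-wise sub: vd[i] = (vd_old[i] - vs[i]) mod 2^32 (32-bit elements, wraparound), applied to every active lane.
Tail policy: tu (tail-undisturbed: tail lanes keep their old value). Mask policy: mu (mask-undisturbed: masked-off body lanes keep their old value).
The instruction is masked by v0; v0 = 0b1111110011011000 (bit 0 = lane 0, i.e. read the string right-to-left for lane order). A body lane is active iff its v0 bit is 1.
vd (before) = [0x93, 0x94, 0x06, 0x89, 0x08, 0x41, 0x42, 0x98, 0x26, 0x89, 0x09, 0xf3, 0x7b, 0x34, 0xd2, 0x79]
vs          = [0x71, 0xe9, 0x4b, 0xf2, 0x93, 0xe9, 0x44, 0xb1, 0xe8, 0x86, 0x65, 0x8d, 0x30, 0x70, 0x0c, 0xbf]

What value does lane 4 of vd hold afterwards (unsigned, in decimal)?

VLMAX = (128 × 4) / 32 = 16 lanes
AVL=8 ≤ VLMAX=16, so vl = 8
lane  0: mask-off/keep ⇒ 0x93
lane  1: mask-off/keep ⇒ 0x94
lane  2: mask-off/keep ⇒ 0x06
lane  3: sub(0x89,0xf2) ⇒ 0xffffff97
lane  4: sub(0x08,0x93) ⇒ 0xffffff75
lane  5: mask-off/keep ⇒ 0x41
lane  6: sub(0x42,0x44) ⇒ 0xfffffffe
lane  7: sub(0x98,0xb1) ⇒ 0xffffffe7
lane  8: tail/keep ⇒ 0x26
lane  9: tail/keep ⇒ 0x89
lane 10: tail/keep ⇒ 0x09
lane 11: tail/keep ⇒ 0xf3
lane 12: tail/keep ⇒ 0x7b
lane 13: tail/keep ⇒ 0x34
lane 14: tail/keep ⇒ 0xd2
lane 15: tail/keep ⇒ 0x79

vd[4] = 4294967157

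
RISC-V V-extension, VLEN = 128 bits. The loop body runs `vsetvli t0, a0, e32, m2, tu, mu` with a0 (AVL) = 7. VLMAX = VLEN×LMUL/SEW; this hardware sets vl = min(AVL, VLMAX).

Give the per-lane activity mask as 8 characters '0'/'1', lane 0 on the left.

predicate = 11111110

lanes per group: 128·2/32 = 8
AVL=7 ≤ VLMAX=8, so vl = 7
bits (lane 0 leftmost): 11111110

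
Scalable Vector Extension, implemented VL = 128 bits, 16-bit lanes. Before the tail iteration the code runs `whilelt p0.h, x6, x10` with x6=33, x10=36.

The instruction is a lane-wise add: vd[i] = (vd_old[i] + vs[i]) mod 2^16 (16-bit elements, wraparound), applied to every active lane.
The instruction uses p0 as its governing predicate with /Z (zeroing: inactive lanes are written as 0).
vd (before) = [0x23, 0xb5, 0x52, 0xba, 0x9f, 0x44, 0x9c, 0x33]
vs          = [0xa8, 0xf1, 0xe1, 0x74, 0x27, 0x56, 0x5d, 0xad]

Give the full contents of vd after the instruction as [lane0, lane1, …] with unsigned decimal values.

vd = [203, 422, 307, 0, 0, 0, 0, 0]

128-bit reg / 16-bit elem → 8 lanes
active while 33+j < 36, i.e. j ∈ [0,3) capped at 8 ⇒ 3
  i=0: add(0x23,0xa8) → 203
  i=1: add(0xb5,0xf1) → 422
  i=2: add(0x52,0xe1) → 307
  i=3: tail/zero → 0
  i=4: tail/zero → 0
  i=5: tail/zero → 0
  i=6: tail/zero → 0
  i=7: tail/zero → 0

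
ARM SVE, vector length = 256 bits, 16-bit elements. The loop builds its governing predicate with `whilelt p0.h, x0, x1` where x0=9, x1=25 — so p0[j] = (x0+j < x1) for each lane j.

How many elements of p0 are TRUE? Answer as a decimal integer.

256-bit reg / 16-bit elem → 16 lanes
whilelt: lane j active iff 9+j < 25 → j < 16 → 16 active

vl = 16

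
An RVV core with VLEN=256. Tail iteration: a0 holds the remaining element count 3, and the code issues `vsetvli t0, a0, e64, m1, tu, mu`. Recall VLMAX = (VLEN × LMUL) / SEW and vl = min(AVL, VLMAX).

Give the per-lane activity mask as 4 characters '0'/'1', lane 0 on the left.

predicate = 1110

lanes per group: 256·1/64 = 4
vl ← min(3, 4) = 3
bits (lane 0 leftmost): 1110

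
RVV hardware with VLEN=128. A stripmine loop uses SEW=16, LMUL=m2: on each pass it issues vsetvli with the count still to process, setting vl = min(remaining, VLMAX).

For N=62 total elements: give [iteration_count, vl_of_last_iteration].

VLMAX = (128 × 2) / 16 = 16 lanes
N=62: ⌈62/16⌉ = 4 iters; last vl = 62 − 3×16 = 14

[iterations, last_vl] = [4, 14]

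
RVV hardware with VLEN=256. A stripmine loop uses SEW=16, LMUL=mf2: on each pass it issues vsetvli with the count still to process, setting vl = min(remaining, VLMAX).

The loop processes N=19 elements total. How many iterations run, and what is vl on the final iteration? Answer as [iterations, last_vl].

VLMAX = (256 × 1/2) / 16 = 8 lanes
19 elements at 8/iter → 3 passes, remainder 3 on the last

[iterations, last_vl] = [3, 3]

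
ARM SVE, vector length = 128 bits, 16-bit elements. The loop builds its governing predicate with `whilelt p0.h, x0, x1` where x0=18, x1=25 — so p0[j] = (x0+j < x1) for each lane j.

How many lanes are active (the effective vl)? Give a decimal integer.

register lanes = 128/16 = 8
p0[j] = (18+j < 25); true for j=0..6 → 7 lanes set

vl = 7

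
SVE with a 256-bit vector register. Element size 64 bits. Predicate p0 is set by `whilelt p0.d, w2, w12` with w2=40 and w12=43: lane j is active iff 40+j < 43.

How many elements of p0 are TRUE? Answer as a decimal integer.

lane count: 256 div 64 = 4
whilelt: lane j active iff 40+j < 43 → j < 3 → 3 active

vl = 3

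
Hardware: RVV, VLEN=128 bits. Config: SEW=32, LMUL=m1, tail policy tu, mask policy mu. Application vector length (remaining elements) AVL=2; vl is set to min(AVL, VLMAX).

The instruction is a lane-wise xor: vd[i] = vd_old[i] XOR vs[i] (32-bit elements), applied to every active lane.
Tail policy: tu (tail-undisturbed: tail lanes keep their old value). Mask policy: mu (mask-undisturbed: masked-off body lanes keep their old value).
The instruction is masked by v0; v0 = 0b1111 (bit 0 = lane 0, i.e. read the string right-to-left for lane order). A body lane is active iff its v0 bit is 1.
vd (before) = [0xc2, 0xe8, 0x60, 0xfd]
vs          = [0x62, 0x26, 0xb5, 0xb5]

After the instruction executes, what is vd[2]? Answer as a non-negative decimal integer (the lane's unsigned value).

VLMAX = (128 × 1) / 32 = 4 lanes
AVL=2 ≤ VLMAX=4, so vl = 2
[0] xor(0xc2,0x62) = 0xa0
[1] xor(0xe8,0x26) = 0xce
[2] tail/keep = 0x60
[3] tail/keep = 0xfd

vd[2] = 96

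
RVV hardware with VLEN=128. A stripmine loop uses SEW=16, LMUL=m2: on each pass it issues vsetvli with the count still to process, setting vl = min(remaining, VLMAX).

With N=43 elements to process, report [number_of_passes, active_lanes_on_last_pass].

[iterations, last_vl] = [3, 11]

VLMAX = VLEN×LMUL/SEW = 128×2/16 = 16
43 elements at 16/iter → 3 passes, remainder 11 on the last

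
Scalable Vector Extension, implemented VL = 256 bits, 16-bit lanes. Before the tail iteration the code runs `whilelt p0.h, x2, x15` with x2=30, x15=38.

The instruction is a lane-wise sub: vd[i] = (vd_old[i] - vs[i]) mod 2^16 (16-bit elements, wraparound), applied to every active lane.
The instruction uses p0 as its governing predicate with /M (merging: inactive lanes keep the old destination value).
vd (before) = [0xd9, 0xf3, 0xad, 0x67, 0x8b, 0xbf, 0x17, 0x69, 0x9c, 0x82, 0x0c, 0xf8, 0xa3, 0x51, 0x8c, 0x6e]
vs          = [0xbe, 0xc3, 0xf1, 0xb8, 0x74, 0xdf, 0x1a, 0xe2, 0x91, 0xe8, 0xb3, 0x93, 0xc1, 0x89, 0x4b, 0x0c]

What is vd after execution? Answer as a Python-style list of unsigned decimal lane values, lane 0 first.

register lanes = 256/16 = 16
p0[j] = (30+j < 38); true for j=0..7 → 8 lanes set
[0] sub(0xd9,0xbe) = 0x1b
[1] sub(0xf3,0xc3) = 0x30
[2] sub(0xad,0xf1) = 0xffbc
[3] sub(0x67,0xb8) = 0xffaf
[4] sub(0x8b,0x74) = 0x17
[5] sub(0xbf,0xdf) = 0xffe0
[6] sub(0x17,0x1a) = 0xfffd
[7] sub(0x69,0xe2) = 0xff87
[8] tail/keep = 0x9c
[9] tail/keep = 0x82
[10] tail/keep = 0x0c
[11] tail/keep = 0xf8
[12] tail/keep = 0xa3
[13] tail/keep = 0x51
[14] tail/keep = 0x8c
[15] tail/keep = 0x6e

vd = [27, 48, 65468, 65455, 23, 65504, 65533, 65415, 156, 130, 12, 248, 163, 81, 140, 110]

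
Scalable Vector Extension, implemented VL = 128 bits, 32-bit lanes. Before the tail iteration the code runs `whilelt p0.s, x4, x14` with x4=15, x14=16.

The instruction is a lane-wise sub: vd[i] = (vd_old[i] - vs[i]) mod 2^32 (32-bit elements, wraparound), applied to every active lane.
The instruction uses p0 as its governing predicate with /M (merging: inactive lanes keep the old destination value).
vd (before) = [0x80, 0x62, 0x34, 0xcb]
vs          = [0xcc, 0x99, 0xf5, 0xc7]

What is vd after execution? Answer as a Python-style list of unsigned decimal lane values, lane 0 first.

lane count: 128 div 32 = 4
p0[j] = (15+j < 16); true for j=0..0 → 1 lanes set
lane  0: sub(0x80,0xcc) ⇒ 0xffffffb4
lane  1: tail/keep ⇒ 0x62
lane  2: tail/keep ⇒ 0x34
lane  3: tail/keep ⇒ 0xcb

vd = [4294967220, 98, 52, 203]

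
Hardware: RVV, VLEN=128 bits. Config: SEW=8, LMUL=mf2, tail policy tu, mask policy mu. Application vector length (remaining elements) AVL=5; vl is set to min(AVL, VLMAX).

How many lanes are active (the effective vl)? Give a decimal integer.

vl = 5

VLMAX = (128 × 1/2) / 8 = 8 lanes
vl = min(AVL, VLMAX) = min(5, 8) = 5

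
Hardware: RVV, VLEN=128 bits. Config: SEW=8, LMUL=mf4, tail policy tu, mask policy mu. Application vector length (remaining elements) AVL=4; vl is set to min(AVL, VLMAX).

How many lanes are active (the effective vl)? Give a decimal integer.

lanes per group: 128·1/4/8 = 4
vl = min(AVL, VLMAX) = min(4, 4) = 4

vl = 4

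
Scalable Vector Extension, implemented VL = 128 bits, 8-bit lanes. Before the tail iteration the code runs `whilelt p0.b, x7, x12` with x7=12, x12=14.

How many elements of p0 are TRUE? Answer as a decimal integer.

vl = 2

register lanes = 128/8 = 16
active while 12+j < 14, i.e. j ∈ [0,2) capped at 16 ⇒ 2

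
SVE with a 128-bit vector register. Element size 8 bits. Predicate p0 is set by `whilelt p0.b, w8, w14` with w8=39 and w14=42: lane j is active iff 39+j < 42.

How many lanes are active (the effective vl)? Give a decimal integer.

lane count: 128 div 8 = 16
whilelt: lane j active iff 39+j < 42 → j < 3 → 3 active

vl = 3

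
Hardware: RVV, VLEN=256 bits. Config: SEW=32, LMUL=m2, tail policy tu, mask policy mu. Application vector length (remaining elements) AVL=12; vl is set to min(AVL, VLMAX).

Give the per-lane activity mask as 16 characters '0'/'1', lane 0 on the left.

lanes per group: 256·2/32 = 16
vl = min(AVL, VLMAX) = min(12, 16) = 12
bits (lane 0 leftmost): 1111111111110000

predicate = 1111111111110000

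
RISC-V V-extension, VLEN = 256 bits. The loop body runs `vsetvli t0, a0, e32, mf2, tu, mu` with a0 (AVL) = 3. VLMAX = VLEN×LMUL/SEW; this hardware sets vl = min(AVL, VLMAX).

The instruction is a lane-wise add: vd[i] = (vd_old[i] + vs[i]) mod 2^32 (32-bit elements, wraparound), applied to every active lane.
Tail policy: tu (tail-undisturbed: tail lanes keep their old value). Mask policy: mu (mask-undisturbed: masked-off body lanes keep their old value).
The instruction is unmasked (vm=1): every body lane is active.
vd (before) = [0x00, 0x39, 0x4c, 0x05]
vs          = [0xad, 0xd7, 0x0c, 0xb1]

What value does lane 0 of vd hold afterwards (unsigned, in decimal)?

vd[0] = 173

VLMAX = (256 × 1/2) / 32 = 4 lanes
vl ← min(3, 4) = 3
[0] add(0x00,0xad) = 0xad
[1] add(0x39,0xd7) = 0x110
[2] add(0x4c,0x0c) = 0x58
[3] tail/keep = 0x05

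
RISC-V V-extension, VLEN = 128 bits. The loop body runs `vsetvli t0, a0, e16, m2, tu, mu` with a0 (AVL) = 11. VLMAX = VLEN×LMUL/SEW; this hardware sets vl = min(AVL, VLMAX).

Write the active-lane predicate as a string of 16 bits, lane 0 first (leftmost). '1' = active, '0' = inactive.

predicate = 1111111111100000

VLMAX = (128 × 2) / 16 = 16 lanes
vl = min(AVL, VLMAX) = min(11, 16) = 11
bits (lane 0 leftmost): 1111111111100000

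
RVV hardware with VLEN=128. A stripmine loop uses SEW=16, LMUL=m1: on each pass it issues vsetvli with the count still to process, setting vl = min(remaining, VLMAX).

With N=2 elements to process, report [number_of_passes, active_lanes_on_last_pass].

VLMAX = VLEN×LMUL/SEW = 128×1/16 = 8
N=2: ⌈2/8⌉ = 1 iters; last vl = 2 − 0×8 = 2

[iterations, last_vl] = [1, 2]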